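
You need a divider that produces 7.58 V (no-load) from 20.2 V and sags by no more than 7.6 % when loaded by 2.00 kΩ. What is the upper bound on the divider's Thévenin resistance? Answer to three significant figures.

R_th ≤ 165 Ω

Loading drop = R_th/(R_th + R_L) ≤ 0.0760, so R_th ≤ R_L · ε/(1−ε) = 2.00 kΩ × 0.0760/0.9240 = 165 Ω.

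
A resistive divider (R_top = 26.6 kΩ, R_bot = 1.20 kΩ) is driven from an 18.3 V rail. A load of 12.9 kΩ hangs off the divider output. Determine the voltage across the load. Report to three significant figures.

V_out ≈ 0.725 V

The load sits in parallel with R_bot: R_bot‖R_L = (1.20 × 12.9) / (1.20 + 12.9) = 1.098 kΩ.
V_out = 18.3 × 1.098 / (26.6 + 1.098) = 18.3 × 1.098/27.70 = 0.725 V.
(Unloaded it would have been 0.790 V.)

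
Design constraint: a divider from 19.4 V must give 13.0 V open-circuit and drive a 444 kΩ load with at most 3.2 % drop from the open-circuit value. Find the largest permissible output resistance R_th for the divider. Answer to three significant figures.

Loading drop = R_th/(R_th + R_L) ≤ 0.0320, so R_th ≤ R_L · ε/(1−ε) = 444 kΩ × 0.0320/0.9680 = 14.7 kΩ.
(Any R1, R2 with R2/(R1+R2) = 0.670 and R1‖R2 ≤ 14.7 kΩ will meet the spec.)

R_th ≤ 14.7 kΩ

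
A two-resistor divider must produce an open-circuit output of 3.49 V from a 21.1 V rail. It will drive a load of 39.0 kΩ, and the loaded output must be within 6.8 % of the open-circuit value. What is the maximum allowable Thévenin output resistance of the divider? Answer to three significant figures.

Loading drop = R_th/(R_th + R_L) ≤ 0.0680, so R_th ≤ R_L · ε/(1−ε) = 39.0 kΩ × 0.0680/0.9320 = 2.85 kΩ.

R_th ≤ 2.85 kΩ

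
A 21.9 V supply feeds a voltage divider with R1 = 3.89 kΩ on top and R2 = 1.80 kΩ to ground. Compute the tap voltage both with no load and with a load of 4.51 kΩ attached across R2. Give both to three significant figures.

Unloaded: 6.93 V; loaded: 5.44 V

Open-circuit: V = 21.9 × 1.80/(3.89 + 1.80) = 6.93 V.
With the load, R2 becomes R2‖R_L = 1.287 kΩ, so V = 21.9 × 1.287/5.177 = 5.44 V.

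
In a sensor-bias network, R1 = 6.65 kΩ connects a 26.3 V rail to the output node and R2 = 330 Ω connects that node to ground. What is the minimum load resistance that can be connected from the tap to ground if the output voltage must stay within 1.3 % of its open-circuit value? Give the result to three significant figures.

Output resistance R_th = R1‖R2 = (6650 × 330)/6980 = 314.4 Ω.
The fractional drop is R_th/(R_th + R_L); requiring this ≤ 0.0130 gives R_L ≥ R_th(1/0.0130 − 1) = 314.4 × 75.92 = 23.9 kΩ.

R_L(min) ≈ 23.9 kΩ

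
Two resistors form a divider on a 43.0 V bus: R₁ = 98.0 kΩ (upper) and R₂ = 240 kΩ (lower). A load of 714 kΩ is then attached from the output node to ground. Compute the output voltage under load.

V_out ≈ 27.8 V

The load sits in parallel with R₂: R₂‖R_L = (240 × 714) / (240 + 714) = 179.6 kΩ.
V_out = 43.0 × 179.6 / (98.0 + 179.6) = 43.0 × 179.6/277.6 = 27.8 V.
(Unloaded it would have been 30.5 V.)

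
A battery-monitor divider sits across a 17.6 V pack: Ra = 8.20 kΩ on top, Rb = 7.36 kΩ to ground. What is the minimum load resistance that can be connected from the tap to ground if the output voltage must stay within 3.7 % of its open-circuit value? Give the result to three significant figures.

Output resistance R_th = Ra‖Rb = (8.20 × 7.36)/15.56 = 3.879 kΩ.
The fractional drop is R_th/(R_th + R_L); requiring this ≤ 0.0370 gives R_L ≥ R_th(1/0.0370 − 1) = 3.879 × 26.03 = 101 kΩ.

R_L(min) ≈ 101 kΩ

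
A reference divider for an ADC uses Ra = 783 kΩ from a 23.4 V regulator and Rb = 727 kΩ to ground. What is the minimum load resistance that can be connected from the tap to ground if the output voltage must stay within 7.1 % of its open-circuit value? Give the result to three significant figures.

R_L(min) ≈ 4.93 MΩ

Output resistance R_th = Ra‖Rb = (783 × 727)/1510 = 377.0 kΩ.
The fractional drop is R_th/(R_th + R_L); requiring this ≤ 0.0710 gives R_L ≥ R_th(1/0.0710 − 1) = 377.0 × 13.08 = 4.93 MΩ.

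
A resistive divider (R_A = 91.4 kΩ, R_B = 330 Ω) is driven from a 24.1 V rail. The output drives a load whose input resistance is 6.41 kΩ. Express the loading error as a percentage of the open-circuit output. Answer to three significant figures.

4.88 %

The divider's output (Thévenin) resistance is R_A‖R_B = 328.8 Ω.
Fractional drop under load = R_th/(R_th + R_L) = 328.8 / (328.8 + 6410) = 0.04879.
So the output falls by 4.88 %.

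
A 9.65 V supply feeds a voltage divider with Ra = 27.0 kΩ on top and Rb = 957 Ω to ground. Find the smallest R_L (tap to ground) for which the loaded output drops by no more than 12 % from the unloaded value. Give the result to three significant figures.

Output resistance R_th = Ra‖Rb = (27000 × 957)/27960 = 924.2 Ω.
The fractional drop is R_th/(R_th + R_L); requiring this ≤ 0.120 gives R_L ≥ R_th(1/0.120 − 1) = 924.2 × 7.333 = 6.78 kΩ.

R_L(min) ≈ 6.78 kΩ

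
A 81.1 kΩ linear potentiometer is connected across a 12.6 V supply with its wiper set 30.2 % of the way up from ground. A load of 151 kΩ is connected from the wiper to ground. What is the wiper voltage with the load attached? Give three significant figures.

V ≈ 3.42 V

The wiper splits the pot into (1−α)R = 56.61 kΩ above and αR = 24.49 kΩ below.
Lower section ‖ load = 21.07 kΩ.
V_wiper = 12.6 × 21.07/(56.61 + 21.07) = 3.42 V.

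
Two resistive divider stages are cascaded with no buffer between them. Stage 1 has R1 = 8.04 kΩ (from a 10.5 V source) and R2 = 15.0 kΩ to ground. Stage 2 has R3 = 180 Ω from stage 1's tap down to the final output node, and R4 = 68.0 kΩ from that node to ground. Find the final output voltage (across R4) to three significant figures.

V_out ≈ 6.33 V

Stage 2 presents R3+R4 = 68180 Ω as a load on stage 1's tap.
Stage 1's lower leg becomes R2‖(R3+R4) = 12300 Ω, so V_mid = 10.5 × 12300/20340 = 6.349 V.
Stage 2 is itself unloaded: V_out = V_mid × R4/(R3+R4) = 6.349 × 68000/68180 = 6.33 V.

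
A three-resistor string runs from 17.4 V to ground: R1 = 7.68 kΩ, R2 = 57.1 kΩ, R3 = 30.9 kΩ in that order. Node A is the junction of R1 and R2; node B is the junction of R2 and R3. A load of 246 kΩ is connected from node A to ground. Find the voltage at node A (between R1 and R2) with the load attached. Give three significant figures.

V ≈ 15.6 V

Below node A the series string R2+R3 = 88.00 kΩ sits in parallel with the 246 kΩ load: 64.81 kΩ.
V_A = 17.4 × 64.81/(7.68 + 64.81) = 15.6 V.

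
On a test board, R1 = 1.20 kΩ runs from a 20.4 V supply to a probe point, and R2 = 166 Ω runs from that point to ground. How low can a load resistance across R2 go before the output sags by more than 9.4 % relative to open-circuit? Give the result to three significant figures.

Output resistance R_th = R1‖R2 = (1200 × 166)/1366 = 145.8 Ω.
The fractional drop is R_th/(R_th + R_L); requiring this ≤ 0.0940 gives R_L ≥ R_th(1/0.0940 − 1) = 145.8 × 9.638 = 1.41 kΩ.

R_L(min) ≈ 1.41 kΩ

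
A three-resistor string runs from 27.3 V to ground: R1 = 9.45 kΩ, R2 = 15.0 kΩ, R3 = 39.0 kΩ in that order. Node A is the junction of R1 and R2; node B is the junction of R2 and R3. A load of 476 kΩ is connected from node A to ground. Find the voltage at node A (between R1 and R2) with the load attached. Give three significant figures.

Below node A the series string R2+R3 = 54.00 kΩ sits in parallel with the 476 kΩ load: 48.50 kΩ.
V_A = 27.3 × 48.50/(9.45 + 48.50) = 22.8 V.

V ≈ 22.8 V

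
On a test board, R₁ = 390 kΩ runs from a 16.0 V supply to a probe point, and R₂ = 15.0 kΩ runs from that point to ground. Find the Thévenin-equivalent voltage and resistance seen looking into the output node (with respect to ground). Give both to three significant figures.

V_th is the open-circuit tap voltage: 16.0 × 15.0/(390 + 15.0) = 0.593 V.
With the supply zeroed, R₁ and R₂ appear in parallel from the tap: R_th = R₁‖R₂ = (390 × 15.0)/405.0 = 14.4 kΩ.

V_th = 0.593 V, R_th = 14.4 kΩ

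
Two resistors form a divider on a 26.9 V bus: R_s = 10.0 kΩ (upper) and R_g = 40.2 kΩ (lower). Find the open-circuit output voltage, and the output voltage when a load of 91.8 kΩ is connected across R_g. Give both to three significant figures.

Open-circuit: V = 26.9 × 40.2/(10.0 + 40.2) = 21.5 V.
With the load, R_g becomes R_g‖R_L = 27.96 kΩ, so V = 26.9 × 27.96/37.96 = 19.8 V.

Unloaded: 21.5 V; loaded: 19.8 V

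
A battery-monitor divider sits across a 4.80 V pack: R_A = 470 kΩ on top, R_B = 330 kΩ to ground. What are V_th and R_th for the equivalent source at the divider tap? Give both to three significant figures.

V_th is the open-circuit tap voltage: 4.80 × 330/(470 + 330) = 1.98 V.
With the supply zeroed, R_A and R_B appear in parallel from the tap: R_th = R_A‖R_B = (470 × 330)/800.0 = 194 kΩ.

V_th = 1.98 V, R_th = 194 kΩ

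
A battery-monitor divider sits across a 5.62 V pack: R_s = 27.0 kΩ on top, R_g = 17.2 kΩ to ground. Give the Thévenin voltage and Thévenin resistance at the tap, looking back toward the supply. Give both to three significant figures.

V_th is the open-circuit tap voltage: 5.62 × 17.2/(27.0 + 17.2) = 2.19 V.
With the supply zeroed, R_s and R_g appear in parallel from the tap: R_th = R_s‖R_g = (27.0 × 17.2)/44.20 = 10.5 kΩ.

V_th = 2.19 V, R_th = 10.5 kΩ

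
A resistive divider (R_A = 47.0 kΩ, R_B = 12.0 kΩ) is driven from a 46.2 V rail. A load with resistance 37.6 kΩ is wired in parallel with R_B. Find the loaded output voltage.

V_out ≈ 7.49 V

The load sits in parallel with R_B: R_B‖R_L = (12.0 × 37.6) / (12.0 + 37.6) = 9.097 kΩ.
V_out = 46.2 × 9.097 / (47.0 + 9.097) = 46.2 × 9.097/56.10 = 7.49 V.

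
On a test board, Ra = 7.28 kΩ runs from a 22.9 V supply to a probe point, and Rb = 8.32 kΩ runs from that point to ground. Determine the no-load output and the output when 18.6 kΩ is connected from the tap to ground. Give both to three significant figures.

Open-circuit: V = 22.9 × 8.32/(7.28 + 8.32) = 12.2 V.
With the load, Rb becomes Rb‖R_L = 5.749 kΩ, so V = 22.9 × 5.749/13.03 = 10.1 V.

Unloaded: 12.2 V; loaded: 10.1 V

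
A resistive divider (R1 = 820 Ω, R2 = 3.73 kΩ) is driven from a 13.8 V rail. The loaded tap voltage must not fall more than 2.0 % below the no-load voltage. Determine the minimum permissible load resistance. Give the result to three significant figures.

R_L(min) ≈ 32.9 kΩ

Output resistance R_th = R1‖R2 = (820 × 3730)/4550 = 672.2 Ω.
The fractional drop is R_th/(R_th + R_L); requiring this ≤ 0.0200 gives R_L ≥ R_th(1/0.0200 − 1) = 672.2 × 49.00 = 32.9 kΩ.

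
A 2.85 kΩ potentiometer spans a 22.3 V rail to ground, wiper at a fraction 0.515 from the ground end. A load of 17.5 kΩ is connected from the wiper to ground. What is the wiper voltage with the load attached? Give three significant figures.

V ≈ 11.0 V

The wiper splits the pot into (1−α)R = 1.382 kΩ above and αR = 1.468 kΩ below.
Lower section ‖ load = 1.354 kΩ.
V_wiper = 22.3 × 1.354/(1.382 + 1.354) = 11.0 V.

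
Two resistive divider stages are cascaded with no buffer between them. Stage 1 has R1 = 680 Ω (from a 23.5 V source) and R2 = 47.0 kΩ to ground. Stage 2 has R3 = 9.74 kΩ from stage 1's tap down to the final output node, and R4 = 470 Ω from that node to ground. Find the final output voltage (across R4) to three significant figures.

Stage 2 presents R3+R4 = 10210 Ω as a load on stage 1's tap.
Stage 1's lower leg becomes R2‖(R3+R4) = 8388 Ω, so V_mid = 23.5 × 8388/9068 = 21.74 V.
Stage 2 is itself unloaded: V_out = V_mid × R4/(R3+R4) = 21.74 × 470/10210 = 1.00 V.

V_out ≈ 1.00 V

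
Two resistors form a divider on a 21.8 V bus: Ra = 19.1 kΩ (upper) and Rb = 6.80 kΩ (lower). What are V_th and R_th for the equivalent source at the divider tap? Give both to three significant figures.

V_th = 5.72 V, R_th = 5.01 kΩ

V_th is the open-circuit tap voltage: 21.8 × 6.80/(19.1 + 6.80) = 5.72 V.
With the supply zeroed, Ra and Rb appear in parallel from the tap: R_th = Ra‖Rb = (19.1 × 6.80)/25.90 = 5.01 kΩ.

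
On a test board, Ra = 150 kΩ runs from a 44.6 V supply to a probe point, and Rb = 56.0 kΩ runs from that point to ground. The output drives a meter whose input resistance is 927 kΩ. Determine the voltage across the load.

V_out ≈ 11.6 V

The load sits in parallel with Rb: Rb‖R_L = (56.0 × 927) / (56.0 + 927) = 52.81 kΩ.
V_out = 44.6 × 52.81 / (150 + 52.81) = 44.6 × 52.81/202.8 = 11.6 V.
(Unloaded it would have been 12.1 V.)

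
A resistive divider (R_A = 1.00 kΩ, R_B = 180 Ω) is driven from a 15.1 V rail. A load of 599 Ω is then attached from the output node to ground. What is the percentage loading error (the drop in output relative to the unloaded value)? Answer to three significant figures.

The divider's output (Thévenin) resistance is R_A‖R_B = 152.5 Ω.
Fractional drop under load = R_th/(R_th + R_L) = 152.5 / (152.5 + 599) = 0.2030.
So the output falls by 20.3 %.

20.3 %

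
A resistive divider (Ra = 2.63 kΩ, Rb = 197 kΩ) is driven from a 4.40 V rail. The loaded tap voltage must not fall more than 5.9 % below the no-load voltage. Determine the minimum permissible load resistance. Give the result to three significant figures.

R_L(min) ≈ 41.4 kΩ

Output resistance R_th = Ra‖Rb = (2.63 × 197)/199.6 = 2.595 kΩ.
The fractional drop is R_th/(R_th + R_L); requiring this ≤ 0.0590 gives R_L ≥ R_th(1/0.0590 − 1) = 2.595 × 15.95 = 41.4 kΩ.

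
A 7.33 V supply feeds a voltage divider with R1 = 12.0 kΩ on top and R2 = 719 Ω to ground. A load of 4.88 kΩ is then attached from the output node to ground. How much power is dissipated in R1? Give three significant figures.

P ≈ 4.04 mW

Total resistance from the source is R1 + (R2‖R_L) = 12630 Ω, so I = 7.33/12630 Ω = 0.5805 mA.
P = I²·R1 = (0.5805 mA)² × 12.0 kΩ = 4.04 mW.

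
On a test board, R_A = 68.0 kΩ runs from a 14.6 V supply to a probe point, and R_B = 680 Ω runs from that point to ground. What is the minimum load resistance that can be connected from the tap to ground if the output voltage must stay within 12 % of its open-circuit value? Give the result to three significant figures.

R_L(min) ≈ 4.94 kΩ

Output resistance R_th = R_A‖R_B = (68000 × 680)/68680 = 673.3 Ω.
The fractional drop is R_th/(R_th + R_L); requiring this ≤ 0.120 gives R_L ≥ R_th(1/0.120 − 1) = 673.3 × 7.333 = 4.94 kΩ.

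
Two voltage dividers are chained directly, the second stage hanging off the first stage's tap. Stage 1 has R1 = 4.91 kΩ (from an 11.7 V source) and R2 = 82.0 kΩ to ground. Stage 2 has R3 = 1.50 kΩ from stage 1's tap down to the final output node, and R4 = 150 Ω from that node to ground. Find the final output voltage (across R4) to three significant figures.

V_out ≈ 0.264 V

Stage 2 presents R3+R4 = 1650 Ω as a load on stage 1's tap.
Stage 1's lower leg becomes R2‖(R3+R4) = 1617 Ω, so V_mid = 11.7 × 1617/6527 = 2.899 V.
Stage 2 is itself unloaded: V_out = V_mid × R4/(R3+R4) = 2.899 × 150/1650 = 0.264 V.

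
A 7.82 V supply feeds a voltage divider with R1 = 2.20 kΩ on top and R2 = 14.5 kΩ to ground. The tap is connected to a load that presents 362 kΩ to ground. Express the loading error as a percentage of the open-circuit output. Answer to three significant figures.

0.525 %

The divider's output (Thévenin) resistance is R1‖R2 = 1.910 kΩ.
Fractional drop under load = R_th/(R_th + R_L) = 1.910 / (1.910 + 362) = 0.005249.
So the output falls by 0.525 %.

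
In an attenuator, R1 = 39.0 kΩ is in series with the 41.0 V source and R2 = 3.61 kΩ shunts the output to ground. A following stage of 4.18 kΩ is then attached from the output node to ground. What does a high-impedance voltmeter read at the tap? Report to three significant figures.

V_out ≈ 1.94 V

The load sits in parallel with R2: R2‖R_L = (3.61 × 4.18) / (3.61 + 4.18) = 1.937 kΩ.
V_out = 41.0 × 1.937 / (39.0 + 1.937) = 41.0 × 1.937/40.94 = 1.94 V.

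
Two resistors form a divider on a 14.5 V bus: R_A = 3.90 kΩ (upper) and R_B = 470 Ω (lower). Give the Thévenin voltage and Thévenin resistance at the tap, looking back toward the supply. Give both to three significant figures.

V_th = 1.56 V, R_th = 419 Ω

V_th is the open-circuit tap voltage: 14.5 × 470/(3900 + 470) = 1.56 V.
With the supply zeroed, R_A and R_B appear in parallel from the tap: R_th = R_A‖R_B = (3900 × 470)/4370 = 419 Ω.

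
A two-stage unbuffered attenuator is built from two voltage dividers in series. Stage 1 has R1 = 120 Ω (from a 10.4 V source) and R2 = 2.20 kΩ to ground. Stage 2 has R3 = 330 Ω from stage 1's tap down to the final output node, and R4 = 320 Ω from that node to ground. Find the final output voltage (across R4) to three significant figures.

V_out ≈ 4.13 V

Stage 2 presents R3+R4 = 650.0 Ω as a load on stage 1's tap.
Stage 1's lower leg becomes R2‖(R3+R4) = 501.8 Ω, so V_mid = 10.4 × 501.8/621.8 = 8.393 V.
Stage 2 is itself unloaded: V_out = V_mid × R4/(R3+R4) = 8.393 × 320/650.0 = 4.13 V.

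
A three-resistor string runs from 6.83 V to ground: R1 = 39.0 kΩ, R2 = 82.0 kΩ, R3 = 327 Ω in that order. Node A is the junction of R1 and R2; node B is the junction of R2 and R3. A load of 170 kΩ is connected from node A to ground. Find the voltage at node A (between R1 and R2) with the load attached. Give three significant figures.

V ≈ 4.01 V

Below node A the series string R2+R3 = 82330 Ω sits in parallel with the 170000 Ω load: 55470 Ω.
V_A = 6.83 × 55470/(39000 + 55470) = 4.01 V.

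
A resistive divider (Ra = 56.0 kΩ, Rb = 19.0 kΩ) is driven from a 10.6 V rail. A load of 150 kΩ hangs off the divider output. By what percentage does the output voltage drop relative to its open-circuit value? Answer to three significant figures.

The divider's output (Thévenin) resistance is Ra‖Rb = 14.19 kΩ.
Fractional drop under load = R_th/(R_th + R_L) = 14.19 / (14.19 + 150) = 0.08641.
So the output falls by 8.64 %.

8.64 %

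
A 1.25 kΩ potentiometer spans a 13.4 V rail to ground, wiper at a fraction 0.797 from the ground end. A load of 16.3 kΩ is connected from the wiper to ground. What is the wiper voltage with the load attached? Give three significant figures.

V ≈ 10.5 V

The wiper splits the pot into (1−α)R = 253.7 Ω above and αR = 996.2 Ω below.
Lower section ‖ load = 938.9 Ω.
V_wiper = 13.4 × 938.9/(253.7 + 938.9) = 10.5 V.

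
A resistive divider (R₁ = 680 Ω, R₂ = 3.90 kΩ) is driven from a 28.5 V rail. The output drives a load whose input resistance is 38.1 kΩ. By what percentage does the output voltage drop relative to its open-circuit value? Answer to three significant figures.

The divider's output (Thévenin) resistance is R₁‖R₂ = 579.0 Ω.
Fractional drop under load = R_th/(R_th + R_L) = 579.0 / (579.0 + 38100) = 0.01497.
So the output falls by 1.50 %.

1.50 %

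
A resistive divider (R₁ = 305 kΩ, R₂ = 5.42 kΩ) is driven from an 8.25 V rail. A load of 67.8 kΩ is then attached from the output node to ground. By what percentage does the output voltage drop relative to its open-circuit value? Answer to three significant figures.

7.28 %

The divider's output (Thévenin) resistance is R₁‖R₂ = 5.325 kΩ.
Fractional drop under load = R_th/(R_th + R_L) = 5.325 / (5.325 + 67.8) = 0.07283.
So the output falls by 7.28 %.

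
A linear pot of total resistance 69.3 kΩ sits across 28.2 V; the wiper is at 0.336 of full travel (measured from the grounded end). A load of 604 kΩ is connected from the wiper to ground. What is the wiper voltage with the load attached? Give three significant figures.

The wiper splits the pot into (1−α)R = 46.02 kΩ above and αR = 23.28 kΩ below.
Lower section ‖ load = 22.42 kΩ.
V_wiper = 28.2 × 22.42/(46.02 + 22.42) = 9.24 V.

V ≈ 9.24 V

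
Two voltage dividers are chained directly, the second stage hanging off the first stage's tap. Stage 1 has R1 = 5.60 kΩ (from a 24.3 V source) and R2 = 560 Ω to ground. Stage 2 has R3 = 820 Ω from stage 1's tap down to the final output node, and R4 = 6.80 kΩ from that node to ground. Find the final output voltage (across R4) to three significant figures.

Stage 2 presents R3+R4 = 7620 Ω as a load on stage 1's tap.
Stage 1's lower leg becomes R2‖(R3+R4) = 521.7 Ω, so V_mid = 24.3 × 521.7/6122 = 2.071 V.
Stage 2 is itself unloaded: V_out = V_mid × R4/(R3+R4) = 2.071 × 6800/7620 = 1.85 V.

V_out ≈ 1.85 V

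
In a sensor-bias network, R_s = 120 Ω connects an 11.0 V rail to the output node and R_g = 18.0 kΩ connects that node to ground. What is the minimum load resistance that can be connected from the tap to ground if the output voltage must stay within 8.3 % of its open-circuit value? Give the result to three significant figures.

Output resistance R_th = R_s‖R_g = (120 × 18000)/18120 = 119.2 Ω.
The fractional drop is R_th/(R_th + R_L); requiring this ≤ 0.0830 gives R_L ≥ R_th(1/0.0830 − 1) = 119.2 × 11.05 = 1.32 kΩ.

R_L(min) ≈ 1.32 kΩ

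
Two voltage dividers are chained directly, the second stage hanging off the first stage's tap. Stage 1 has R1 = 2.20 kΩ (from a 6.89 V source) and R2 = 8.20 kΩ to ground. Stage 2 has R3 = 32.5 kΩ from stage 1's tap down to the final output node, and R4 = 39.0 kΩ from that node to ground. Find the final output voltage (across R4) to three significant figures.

Stage 2 presents R3+R4 = 71.50 kΩ as a load on stage 1's tap.
Stage 1's lower leg becomes R2‖(R3+R4) = 7.356 kΩ, so V_mid = 6.89 × 7.356/9.556 = 5.304 V.
Stage 2 is itself unloaded: V_out = V_mid × R4/(R3+R4) = 5.304 × 39.0/71.50 = 2.89 V.

V_out ≈ 2.89 V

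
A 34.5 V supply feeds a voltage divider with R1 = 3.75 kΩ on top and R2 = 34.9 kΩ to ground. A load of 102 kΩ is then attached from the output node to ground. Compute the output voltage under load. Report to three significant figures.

V_out ≈ 30.2 V

The load sits in parallel with R2: R2‖R_L = (34.9 × 102) / (34.9 + 102) = 26.00 kΩ.
V_out = 34.5 × 26.00 / (3.75 + 26.00) = 34.5 × 26.00/29.75 = 30.2 V.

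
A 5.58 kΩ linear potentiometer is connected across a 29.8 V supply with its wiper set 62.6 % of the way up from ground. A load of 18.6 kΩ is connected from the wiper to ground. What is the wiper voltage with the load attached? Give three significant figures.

V ≈ 17.4 V

The wiper splits the pot into (1−α)R = 2.087 kΩ above and αR = 3.493 kΩ below.
Lower section ‖ load = 2.941 kΩ.
V_wiper = 29.8 × 2.941/(2.087 + 2.941) = 17.4 V.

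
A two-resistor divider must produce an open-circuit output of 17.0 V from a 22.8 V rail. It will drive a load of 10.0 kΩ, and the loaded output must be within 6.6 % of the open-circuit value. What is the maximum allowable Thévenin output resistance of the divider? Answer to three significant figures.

Loading drop = R_th/(R_th + R_L) ≤ 0.0660, so R_th ≤ R_L · ε/(1−ε) = 10.0 kΩ × 0.0660/0.9340 = 707 Ω.

R_th ≤ 707 Ω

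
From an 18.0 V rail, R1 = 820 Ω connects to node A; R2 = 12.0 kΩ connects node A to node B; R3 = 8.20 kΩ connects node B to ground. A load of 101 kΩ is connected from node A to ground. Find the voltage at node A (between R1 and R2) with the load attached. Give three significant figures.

Below node A the series string R2+R3 = 20200 Ω sits in parallel with the 101000 Ω load: 16830 Ω.
V_A = 18.0 × 16830/(820 + 16830) = 17.2 V.

V ≈ 17.2 V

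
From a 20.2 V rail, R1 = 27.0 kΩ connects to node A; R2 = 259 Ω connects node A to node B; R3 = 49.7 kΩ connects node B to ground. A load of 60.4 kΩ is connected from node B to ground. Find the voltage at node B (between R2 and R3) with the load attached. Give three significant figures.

At node B, R3 is in parallel with the load: R3‖R_L = 27270 Ω.
Below node A the resistance is R2 + (R3‖R_L) = 27520 Ω, so V_A = 20.2 × 27520/54520 = 10.20 V.
Then V_B = V_A × (R3‖R_L)/(R2 + R3‖R_L) = 10.20 × 27270/27520 = 10.1 V.

V ≈ 10.1 V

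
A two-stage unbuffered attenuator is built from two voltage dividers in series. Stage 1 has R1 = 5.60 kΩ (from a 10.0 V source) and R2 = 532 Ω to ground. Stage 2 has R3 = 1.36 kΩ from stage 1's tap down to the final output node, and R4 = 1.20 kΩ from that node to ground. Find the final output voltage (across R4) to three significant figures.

Stage 2 presents R3+R4 = 2560 Ω as a load on stage 1's tap.
Stage 1's lower leg becomes R2‖(R3+R4) = 440.5 Ω, so V_mid = 10.0 × 440.5/6040 = 0.7292 V.
Stage 2 is itself unloaded: V_out = V_mid × R4/(R3+R4) = 0.7292 × 1200/2560 = 0.342 V.

V_out ≈ 0.342 V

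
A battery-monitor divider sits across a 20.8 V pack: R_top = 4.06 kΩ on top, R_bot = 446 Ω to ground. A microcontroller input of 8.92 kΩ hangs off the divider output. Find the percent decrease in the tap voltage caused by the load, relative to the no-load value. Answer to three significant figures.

The divider's output (Thévenin) resistance is R_top‖R_bot = 401.9 Ω.
Fractional drop under load = R_th/(R_th + R_L) = 401.9 / (401.9 + 8920) = 0.04311.
So the output falls by 4.31 %.

4.31 %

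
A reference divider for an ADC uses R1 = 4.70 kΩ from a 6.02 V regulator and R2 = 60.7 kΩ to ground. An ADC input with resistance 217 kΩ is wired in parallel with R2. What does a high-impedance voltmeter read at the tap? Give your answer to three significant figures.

The load sits in parallel with R2: R2‖R_L = (60.7 × 217) / (60.7 + 217) = 47.43 kΩ.
V_out = 6.02 × 47.43 / (4.70 + 47.43) = 6.02 × 47.43/52.13 = 5.48 V.

V_out ≈ 5.48 V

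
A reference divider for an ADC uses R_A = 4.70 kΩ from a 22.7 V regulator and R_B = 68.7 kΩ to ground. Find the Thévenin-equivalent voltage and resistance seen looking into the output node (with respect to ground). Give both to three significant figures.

V_th is the open-circuit tap voltage: 22.7 × 68.7/(4.70 + 68.7) = 21.2 V.
With the supply zeroed, R_A and R_B appear in parallel from the tap: R_th = R_A‖R_B = (4.70 × 68.7)/73.40 = 4.40 kΩ.

V_th = 21.2 V, R_th = 4.40 kΩ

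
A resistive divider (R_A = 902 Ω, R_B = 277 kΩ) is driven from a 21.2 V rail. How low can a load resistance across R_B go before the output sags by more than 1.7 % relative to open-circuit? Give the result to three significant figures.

Output resistance R_th = R_A‖R_B = (902 × 277000)/277900 = 899.1 Ω.
The fractional drop is R_th/(R_th + R_L); requiring this ≤ 0.0170 gives R_L ≥ R_th(1/0.0170 − 1) = 899.1 × 57.82 = 52.0 kΩ.

R_L(min) ≈ 52.0 kΩ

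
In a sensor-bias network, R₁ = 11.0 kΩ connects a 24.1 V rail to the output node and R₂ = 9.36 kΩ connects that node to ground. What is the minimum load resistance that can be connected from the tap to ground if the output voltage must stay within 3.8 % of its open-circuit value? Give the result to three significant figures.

Output resistance R_th = R₁‖R₂ = (11.0 × 9.36)/20.36 = 5.057 kΩ.
The fractional drop is R_th/(R_th + R_L); requiring this ≤ 0.0380 gives R_L ≥ R_th(1/0.0380 − 1) = 5.057 × 25.32 = 128 kΩ.

R_L(min) ≈ 128 kΩ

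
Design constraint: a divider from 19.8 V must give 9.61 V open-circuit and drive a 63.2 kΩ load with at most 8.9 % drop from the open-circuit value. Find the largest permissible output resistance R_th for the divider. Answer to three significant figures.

Loading drop = R_th/(R_th + R_L) ≤ 0.0890, so R_th ≤ R_L · ε/(1−ε) = 63.2 kΩ × 0.0890/0.9110 = 6.17 kΩ.
(Any R1, R2 with R2/(R1+R2) = 0.485 and R1‖R2 ≤ 6.17 kΩ will meet the spec.)

R_th ≤ 6.17 kΩ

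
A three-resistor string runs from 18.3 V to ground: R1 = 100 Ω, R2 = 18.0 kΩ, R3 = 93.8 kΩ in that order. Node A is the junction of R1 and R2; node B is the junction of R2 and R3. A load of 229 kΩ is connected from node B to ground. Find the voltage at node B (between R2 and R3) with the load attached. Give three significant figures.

At node B, R3 is in parallel with the load: R3‖R_L = 66540 Ω.
Below node A the resistance is R2 + (R3‖R_L) = 84540 Ω, so V_A = 18.3 × 84540/84640 = 18.28 V.
Then V_B = V_A × (R3‖R_L)/(R2 + R3‖R_L) = 18.28 × 66540/84540 = 14.4 V.

V ≈ 14.4 V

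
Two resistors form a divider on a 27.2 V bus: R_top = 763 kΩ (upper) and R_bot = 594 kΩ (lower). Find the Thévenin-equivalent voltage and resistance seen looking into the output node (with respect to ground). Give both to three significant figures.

V_th = 11.9 V, R_th = 334 kΩ

V_th is the open-circuit tap voltage: 27.2 × 594/(763 + 594) = 11.9 V.
With the supply zeroed, R_top and R_bot appear in parallel from the tap: R_th = R_top‖R_bot = (763 × 594)/1357 = 334 kΩ.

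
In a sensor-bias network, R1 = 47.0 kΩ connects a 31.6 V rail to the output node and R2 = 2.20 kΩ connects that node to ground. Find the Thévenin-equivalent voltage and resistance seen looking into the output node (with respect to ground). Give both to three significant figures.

V_th is the open-circuit tap voltage: 31.6 × 2.20/(47.0 + 2.20) = 1.41 V.
With the supply zeroed, R1 and R2 appear in parallel from the tap: R_th = R1‖R2 = (47.0 × 2.20)/49.20 = 2.10 kΩ.

V_th = 1.41 V, R_th = 2.10 kΩ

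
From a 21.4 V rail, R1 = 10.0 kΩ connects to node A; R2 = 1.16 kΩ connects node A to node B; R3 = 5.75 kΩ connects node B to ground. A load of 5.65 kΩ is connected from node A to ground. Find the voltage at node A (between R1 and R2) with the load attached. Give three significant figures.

V ≈ 5.07 V

Below node A the series string R2+R3 = 6.910 kΩ sits in parallel with the 5.65 kΩ load: 3.108 kΩ.
V_A = 21.4 × 3.108/(10.0 + 3.108) = 5.07 V.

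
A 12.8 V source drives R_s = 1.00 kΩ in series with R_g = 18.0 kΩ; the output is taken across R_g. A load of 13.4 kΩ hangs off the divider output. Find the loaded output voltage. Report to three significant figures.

The load sits in parallel with R_g: R_g‖R_L = (18.0 × 13.4) / (18.0 + 13.4) = 7.682 kΩ.
V_out = 12.8 × 7.682 / (1.00 + 7.682) = 12.8 × 7.682/8.682 = 11.3 V.
(Unloaded it would have been 12.1 V.)

V_out ≈ 11.3 V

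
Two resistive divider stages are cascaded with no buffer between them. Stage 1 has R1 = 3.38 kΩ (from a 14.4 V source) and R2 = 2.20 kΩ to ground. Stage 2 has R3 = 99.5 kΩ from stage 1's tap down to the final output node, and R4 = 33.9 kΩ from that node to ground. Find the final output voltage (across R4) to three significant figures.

V_out ≈ 1.43 V

Stage 2 presents R3+R4 = 133.4 kΩ as a load on stage 1's tap.
Stage 1's lower leg becomes R2‖(R3+R4) = 2.164 kΩ, so V_mid = 14.4 × 2.164/5.544 = 5.621 V.
Stage 2 is itself unloaded: V_out = V_mid × R4/(R3+R4) = 5.621 × 33.9/133.4 = 1.43 V.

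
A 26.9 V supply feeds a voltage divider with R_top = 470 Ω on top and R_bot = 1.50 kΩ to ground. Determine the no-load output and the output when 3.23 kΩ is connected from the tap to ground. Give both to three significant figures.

Open-circuit: V = 26.9 × 1500/(470 + 1500) = 20.5 V.
With the load, R_bot becomes R_bot‖R_L = 1024 Ω, so V = 26.9 × 1024/1494 = 18.4 V.

Unloaded: 20.5 V; loaded: 18.4 V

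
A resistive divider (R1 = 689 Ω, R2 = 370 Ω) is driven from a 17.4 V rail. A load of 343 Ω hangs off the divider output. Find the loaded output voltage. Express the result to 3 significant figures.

The load sits in parallel with R2: R2‖R_L = (370 × 343) / (370 + 343) = 178.0 Ω.
V_out = 17.4 × 178.0 / (689 + 178.0) = 17.4 × 178.0/867.0 = 3.57 V.
(Unloaded it would have been 6.08 V.)

V_out ≈ 3.57 V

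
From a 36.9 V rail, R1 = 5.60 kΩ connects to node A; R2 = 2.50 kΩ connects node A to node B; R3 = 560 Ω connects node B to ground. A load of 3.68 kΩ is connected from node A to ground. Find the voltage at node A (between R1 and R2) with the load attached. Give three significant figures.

Below node A the series string R2+R3 = 3060 Ω sits in parallel with the 3680 Ω load: 1671 Ω.
V_A = 36.9 × 1671/(5600 + 1671) = 8.48 V.

V ≈ 8.48 V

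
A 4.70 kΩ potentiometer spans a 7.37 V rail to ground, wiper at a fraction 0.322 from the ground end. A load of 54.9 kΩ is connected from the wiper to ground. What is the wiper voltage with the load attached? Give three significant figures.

The wiper splits the pot into (1−α)R = 3.187 kΩ above and αR = 1.513 kΩ below.
Lower section ‖ load = 1.473 kΩ.
V_wiper = 7.37 × 1.473/(3.187 + 1.473) = 2.33 V.

V ≈ 2.33 V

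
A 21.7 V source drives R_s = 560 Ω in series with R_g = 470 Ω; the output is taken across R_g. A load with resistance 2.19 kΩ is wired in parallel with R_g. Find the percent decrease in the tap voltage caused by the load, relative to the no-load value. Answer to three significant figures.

The divider's output (Thévenin) resistance is R_s‖R_g = 255.5 Ω.
Fractional drop under load = R_th/(R_th + R_L) = 255.5 / (255.5 + 2190) = 0.1045.
So the output falls by 10.4 %.

10.4 %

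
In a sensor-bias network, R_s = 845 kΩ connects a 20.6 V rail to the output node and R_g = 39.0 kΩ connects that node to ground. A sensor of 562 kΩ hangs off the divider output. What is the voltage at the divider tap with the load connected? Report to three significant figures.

The load sits in parallel with R_g: R_g‖R_L = (39.0 × 562) / (39.0 + 562) = 36.47 kΩ.
V_out = 20.6 × 36.47 / (845 + 36.47) = 20.6 × 36.47/881.5 = 0.852 V.

V_out ≈ 0.852 V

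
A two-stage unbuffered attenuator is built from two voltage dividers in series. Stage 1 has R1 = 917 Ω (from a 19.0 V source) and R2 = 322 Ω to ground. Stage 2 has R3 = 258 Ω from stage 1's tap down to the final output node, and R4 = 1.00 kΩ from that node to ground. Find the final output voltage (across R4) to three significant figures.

V_out ≈ 3.30 V

Stage 2 presents R3+R4 = 1258 Ω as a load on stage 1's tap.
Stage 1's lower leg becomes R2‖(R3+R4) = 256.4 Ω, so V_mid = 19.0 × 256.4/1173 = 4.151 V.
Stage 2 is itself unloaded: V_out = V_mid × R4/(R3+R4) = 4.151 × 1000/1258 = 3.30 V.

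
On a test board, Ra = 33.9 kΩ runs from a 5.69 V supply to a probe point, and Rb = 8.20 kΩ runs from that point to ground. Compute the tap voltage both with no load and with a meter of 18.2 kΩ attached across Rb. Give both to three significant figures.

Unloaded: 1.11 V; loaded: 0.813 V

Open-circuit: V = 5.69 × 8.20/(33.9 + 8.20) = 1.11 V.
With the load, Rb becomes Rb‖R_L = 5.653 kΩ, so V = 5.69 × 5.653/39.55 = 0.813 V.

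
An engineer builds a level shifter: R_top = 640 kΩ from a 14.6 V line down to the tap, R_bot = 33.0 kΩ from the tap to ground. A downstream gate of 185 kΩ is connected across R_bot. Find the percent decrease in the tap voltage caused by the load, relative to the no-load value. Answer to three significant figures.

14.5 %

Unloaded V = 14.6 × 33.0/673.0 = 0.71590 V.
Loaded: R_bot‖R_L = 28.00 kΩ, giving V = 14.6 × 28.00/668.0 = 0.61207 V.
Drop = (0.71590 − 0.61207) / 0.71590 = 14.5 %.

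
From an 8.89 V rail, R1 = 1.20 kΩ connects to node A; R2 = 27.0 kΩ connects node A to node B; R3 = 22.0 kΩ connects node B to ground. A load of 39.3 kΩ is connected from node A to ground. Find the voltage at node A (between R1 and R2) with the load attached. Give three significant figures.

V ≈ 8.43 V

Below node A the series string R2+R3 = 49.00 kΩ sits in parallel with the 39.3 kΩ load: 21.81 kΩ.
V_A = 8.89 × 21.81/(1.20 + 21.81) = 8.43 V.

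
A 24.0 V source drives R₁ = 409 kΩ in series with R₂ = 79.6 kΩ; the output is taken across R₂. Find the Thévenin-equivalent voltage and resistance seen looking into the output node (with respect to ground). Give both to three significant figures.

V_th = 3.91 V, R_th = 66.6 kΩ

V_th is the open-circuit tap voltage: 24.0 × 79.6/(409 + 79.6) = 3.91 V.
With the supply zeroed, R₁ and R₂ appear in parallel from the tap: R_th = R₁‖R₂ = (409 × 79.6)/488.6 = 66.6 kΩ.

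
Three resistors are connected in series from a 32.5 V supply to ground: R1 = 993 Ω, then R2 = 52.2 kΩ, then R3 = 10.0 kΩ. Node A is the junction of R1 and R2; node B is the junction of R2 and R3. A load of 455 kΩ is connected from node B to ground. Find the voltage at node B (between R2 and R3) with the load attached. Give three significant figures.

At node B, R3 is in parallel with the load: R3‖R_L = 9785 Ω.
Below node A the resistance is R2 + (R3‖R_L) = 61980 Ω, so V_A = 32.5 × 61980/62980 = 31.99 V.
Then V_B = V_A × (R3‖R_L)/(R2 + R3‖R_L) = 31.99 × 9785/61980 = 5.05 V.

V ≈ 5.05 V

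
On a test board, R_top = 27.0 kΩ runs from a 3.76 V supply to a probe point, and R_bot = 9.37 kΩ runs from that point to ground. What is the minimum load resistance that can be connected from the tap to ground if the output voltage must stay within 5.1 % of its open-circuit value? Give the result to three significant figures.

Output resistance R_th = R_top‖R_bot = (27.0 × 9.37)/36.37 = 6.956 kΩ.
The fractional drop is R_th/(R_th + R_L); requiring this ≤ 0.0510 gives R_L ≥ R_th(1/0.0510 − 1) = 6.956 × 18.61 = 129 kΩ.

R_L(min) ≈ 129 kΩ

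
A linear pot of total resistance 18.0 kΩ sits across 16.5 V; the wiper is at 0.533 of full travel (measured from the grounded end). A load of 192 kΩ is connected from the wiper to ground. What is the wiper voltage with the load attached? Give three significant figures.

V ≈ 8.59 V

The wiper splits the pot into (1−α)R = 8.406 kΩ above and αR = 9.594 kΩ below.
Lower section ‖ load = 9.137 kΩ.
V_wiper = 16.5 × 9.137/(8.406 + 9.137) = 8.59 V.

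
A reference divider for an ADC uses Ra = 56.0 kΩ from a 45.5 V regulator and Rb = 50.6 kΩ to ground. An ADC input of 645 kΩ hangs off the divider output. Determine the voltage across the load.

The load sits in parallel with Rb: Rb‖R_L = (50.6 × 645) / (50.6 + 645) = 46.92 kΩ.
V_out = 45.5 × 46.92 / (56.0 + 46.92) = 45.5 × 46.92/102.9 = 20.7 V.

V_out ≈ 20.7 V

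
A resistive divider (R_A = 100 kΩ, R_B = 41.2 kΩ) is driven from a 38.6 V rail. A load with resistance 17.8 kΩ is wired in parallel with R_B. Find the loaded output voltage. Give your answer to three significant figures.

V_out ≈ 4.27 V

The load sits in parallel with R_B: R_B‖R_L = (41.2 × 17.8) / (41.2 + 17.8) = 12.43 kΩ.
V_out = 38.6 × 12.43 / (100 + 12.43) = 38.6 × 12.43/112.4 = 4.27 V.
(Unloaded it would have been 11.3 V.)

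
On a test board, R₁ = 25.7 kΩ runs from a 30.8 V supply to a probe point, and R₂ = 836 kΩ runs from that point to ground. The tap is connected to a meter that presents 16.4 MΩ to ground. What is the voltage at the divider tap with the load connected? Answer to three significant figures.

The load sits in parallel with R₂: R₂‖R_L = (836 × 16400) / (836 + 16400) = 795.5 kΩ.
V_out = 30.8 × 795.5 / (25.7 + 795.5) = 30.8 × 795.5/821.2 = 29.8 V.
(Unloaded it would have been 29.9 V.)

V_out ≈ 29.8 V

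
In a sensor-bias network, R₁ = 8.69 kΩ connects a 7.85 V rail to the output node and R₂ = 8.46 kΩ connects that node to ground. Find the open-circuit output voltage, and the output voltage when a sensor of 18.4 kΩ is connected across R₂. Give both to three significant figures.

Unloaded: 3.87 V; loaded: 3.14 V

Open-circuit: V = 7.85 × 8.46/(8.69 + 8.46) = 3.87 V.
With the load, R₂ becomes R₂‖R_L = 5.795 kΩ, so V = 7.85 × 5.795/14.49 = 3.14 V.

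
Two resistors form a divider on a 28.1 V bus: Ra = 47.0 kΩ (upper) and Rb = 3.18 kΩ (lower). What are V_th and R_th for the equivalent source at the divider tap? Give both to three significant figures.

V_th = 1.78 V, R_th = 2.98 kΩ

V_th is the open-circuit tap voltage: 28.1 × 3.18/(47.0 + 3.18) = 1.78 V.
With the supply zeroed, Ra and Rb appear in parallel from the tap: R_th = Ra‖Rb = (47.0 × 3.18)/50.18 = 2.98 kΩ.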